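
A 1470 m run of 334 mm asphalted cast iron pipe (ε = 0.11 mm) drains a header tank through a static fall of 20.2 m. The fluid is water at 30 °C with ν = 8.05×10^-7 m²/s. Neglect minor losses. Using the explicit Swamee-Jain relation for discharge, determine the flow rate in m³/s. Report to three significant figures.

Swamee-Jain (Type II): Q = -0.965·√(gD⁵h_f/L)·ln[ε/(3.7D) + √(3.17ν²L/(gD³h_f))]
√(gD⁵h_f/L) = √(9.81·0.334⁵·20.2/1470) = 0.02367
ε/(3.7D) = 8.90×10^-5; √(3.17ν²L/(gD³h_f)) = 2.02×10^-5
Q = -0.965·0.02367·ln(1.092×10^-4) = 0.2084 m³/s
Check: V = 2.38 m/s, Re = 9.87×10^5, f = 0.01602, h_f = 20.3 m ≈ 20.2 m ✓

Q ≈ 0.208 m³/s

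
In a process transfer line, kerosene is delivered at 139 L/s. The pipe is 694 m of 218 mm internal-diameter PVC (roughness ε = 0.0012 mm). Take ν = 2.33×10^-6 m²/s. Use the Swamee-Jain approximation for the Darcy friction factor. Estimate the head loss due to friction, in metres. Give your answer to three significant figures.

h_f ≈ 31.6 m

V = 4Q/(πD²) = 4·0.139/(π·0.218²) = 3.724 m/s
Re = VD/ν = 3.724·0.218/2.33×10^-6 = 3.48×10^5 → turbulent
ε/D = 0.0012/218 = 5.50×10^-6
Swamee-Jain: f = 0.01405
h_f = f(L/D)V²/(2g) = 0.01405·(694/0.218)·3.724²/(2·9.81) = 31.62 m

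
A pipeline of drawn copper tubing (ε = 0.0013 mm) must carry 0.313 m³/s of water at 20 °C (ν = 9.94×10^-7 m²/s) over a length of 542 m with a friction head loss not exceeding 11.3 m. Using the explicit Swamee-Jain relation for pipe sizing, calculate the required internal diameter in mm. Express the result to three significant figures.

Swamee-Jain (Type III): D = 0.66·[ε^1.25·(LQ²/(gh_f))^4.75 + ν·Q^9.4·(L/(gh_f))^5.2]^0.04
LQ²/(gh_f) = 0.4790; L/(gh_f) = 4.889
Term 1 = ε^1.25·(…)^4.75 = 1.33×10^-9; Term 2 = ν·Q^9.4·(…)^5.2 = 6.91×10^-8
D = 0.66·(1.33×10^-9 + 6.91×10^-8)^0.04 = 0.3416 m = 342 mm
Check: V = 3.42 m/s, Re = 1.17×10^6, f = 0.01141, h_f = 10.8 m ≈ 11.3 m ✓

D ≈ 342 mm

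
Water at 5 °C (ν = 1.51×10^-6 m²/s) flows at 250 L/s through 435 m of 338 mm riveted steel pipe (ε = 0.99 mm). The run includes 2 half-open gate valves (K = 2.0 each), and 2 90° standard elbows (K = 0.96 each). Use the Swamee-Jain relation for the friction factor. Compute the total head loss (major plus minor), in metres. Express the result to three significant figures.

V = 4Q/(πD²) = 2.786 m/s; V²/2g = 0.3957 m
Re = 6.24×10^5, ε/D = 0.00293 → f = 0.02631 (Swamee-Jain)
Major: h_f = f(L/D)·V²/2g = 0.02631·1287·0.3957 = 13.40 m
Minor: ΣK = 5.92; h_m = ΣK·V²/2g = 2.342 m
Total H_L = 13.40 + 2.342 = 15.74 m

H_L ≈ 15.7 m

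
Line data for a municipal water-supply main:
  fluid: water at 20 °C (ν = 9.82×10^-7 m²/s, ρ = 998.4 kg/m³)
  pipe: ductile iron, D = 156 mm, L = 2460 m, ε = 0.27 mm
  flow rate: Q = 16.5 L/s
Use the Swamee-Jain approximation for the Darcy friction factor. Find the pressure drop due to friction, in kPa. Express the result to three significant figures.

Δp ≈ 142 kPa

V = 4Q/(πD²) = 4·0.0165/(π·0.156²) = 0.8633 m/s
Re = VD/ν = 0.8633·0.156/9.82×10^-7 = 1.37×10^5 → turbulent
ε/D = 0.27/156 = 0.00173
Swamee-Jain: f = 0.02413
h_f = f(L/D)V²/(2g) = 0.02413·(2460/0.156)·0.8633²/(2·9.81) = 14.45 m
Δp = ρg·h_f = 998.4·9.81·14.45 = 141.6 kPa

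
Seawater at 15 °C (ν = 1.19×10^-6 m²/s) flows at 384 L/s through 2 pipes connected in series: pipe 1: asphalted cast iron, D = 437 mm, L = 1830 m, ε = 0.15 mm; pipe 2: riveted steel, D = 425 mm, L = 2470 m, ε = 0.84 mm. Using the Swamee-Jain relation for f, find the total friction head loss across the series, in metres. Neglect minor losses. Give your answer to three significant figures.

H ≈ 73.9 m

Pipe 1: V = 2.560 m/s, Re = 9.40×10^5, ε/D = 3.43×10^-4, f = 0.01617, h_1 = f(L/D)V²/2g = 22.62 m
Pipe 2: V = 2.707 m/s, Re = 9.67×10^5, ε/D = 0.00198, f = 0.02362, h_2 = f(L/D)V²/2g = 51.26 m
Series → Q common, losses add: H = Σh = 73.88 m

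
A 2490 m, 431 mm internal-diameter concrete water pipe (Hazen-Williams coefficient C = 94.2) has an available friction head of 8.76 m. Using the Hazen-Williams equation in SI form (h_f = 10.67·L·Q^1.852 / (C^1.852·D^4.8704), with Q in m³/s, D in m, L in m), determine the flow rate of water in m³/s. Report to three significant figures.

Rearranging: Q = [h_f·C^1.852·D^4.8704 / (10.67·L)]^(1/1.852)
Q = [8.76·94.2^1.852·0.431^4.8704 / (10.67·2490)]^0.540 = 0.1358 m³/s

Q ≈ 0.136 m³/s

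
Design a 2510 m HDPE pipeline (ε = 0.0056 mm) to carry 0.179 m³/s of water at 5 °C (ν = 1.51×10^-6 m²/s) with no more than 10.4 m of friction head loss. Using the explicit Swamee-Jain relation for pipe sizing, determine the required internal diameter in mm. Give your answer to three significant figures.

D ≈ 394 mm

Swamee-Jain (Type III): D = 0.66·[ε^1.25·(LQ²/(gh_f))^4.75 + ν·Q^9.4·(L/(gh_f))^5.2]^0.04
LQ²/(gh_f) = 0.7883; L/(gh_f) = 24.60
Term 1 = ε^1.25·(…)^4.75 = 8.80×10^-8; Term 2 = ν·Q^9.4·(…)^5.2 = 2.45×10^-6
D = 0.66·(8.80×10^-8 + 2.45×10^-6)^0.04 = 0.3942 m = 394 mm
Check: V = 1.47 m/s, Re = 3.83×10^5, f = 0.01393, h_f = 9.73 m ≈ 10.4 m ✓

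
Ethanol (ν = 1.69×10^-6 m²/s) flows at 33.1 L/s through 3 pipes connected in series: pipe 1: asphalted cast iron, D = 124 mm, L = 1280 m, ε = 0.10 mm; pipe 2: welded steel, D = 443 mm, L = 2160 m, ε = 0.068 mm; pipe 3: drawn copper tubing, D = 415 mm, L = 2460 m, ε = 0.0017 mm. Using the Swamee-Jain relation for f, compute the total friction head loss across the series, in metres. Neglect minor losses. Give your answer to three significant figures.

Pipe 1: V = 2.741 m/s, Re = 2.01×10^5, ε/D = 8.06×10^-4, f = 0.02038, h_1 = f(L/D)V²/2g = 80.57 m
Pipe 2: V = 0.2147 m/s, Re = 5.63×10^4, ε/D = 1.53×10^-4, f = 0.02087, h_2 = f(L/D)V²/2g = 0.2392 m
Pipe 3: V = 0.2447 m/s, Re = 6.01×10^4, ε/D = 4.10×10^-6, f = 0.01995, h_3 = f(L/D)V²/2g = 0.3608 m
Series → Q common, losses add: H = Σh = 81.17 m

H ≈ 81.2 m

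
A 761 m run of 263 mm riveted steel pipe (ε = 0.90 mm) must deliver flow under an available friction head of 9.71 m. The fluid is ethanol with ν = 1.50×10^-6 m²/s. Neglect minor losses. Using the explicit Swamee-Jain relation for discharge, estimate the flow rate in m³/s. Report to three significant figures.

Q ≈ 0.0839 m³/s

Swamee-Jain (Type II): Q = -0.965·√(gD⁵h_f/L)·ln[ε/(3.7D) + √(3.17ν²L/(gD³h_f))]
√(gD⁵h_f/L) = √(9.81·0.263⁵·9.71/761) = 0.01255
ε/(3.7D) = 9.25×10^-4; √(3.17ν²L/(gD³h_f)) = 5.60×10^-5
Q = -0.965·0.01255·ln(9.808×10^-4) = 0.08389 m³/s
Check: V = 1.54 m/s, Re = 2.71×10^5, f = 0.02777, h_f = 9.77 m ≈ 9.71 m ✓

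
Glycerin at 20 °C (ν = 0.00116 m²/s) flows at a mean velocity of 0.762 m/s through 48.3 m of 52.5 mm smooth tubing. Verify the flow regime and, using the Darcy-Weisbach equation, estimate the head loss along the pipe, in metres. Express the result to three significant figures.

h_f ≈ 50.5 m

Re = VD/ν = 0.762·0.05250/0.00116 = 34.5 → laminar (Re < 2300)
f = 64/Re = 1.856
h_f = f(L/D)V²/(2g) = 1.856·(48.3/0.05250)·0.762²/(2·9.81) = 50.53 m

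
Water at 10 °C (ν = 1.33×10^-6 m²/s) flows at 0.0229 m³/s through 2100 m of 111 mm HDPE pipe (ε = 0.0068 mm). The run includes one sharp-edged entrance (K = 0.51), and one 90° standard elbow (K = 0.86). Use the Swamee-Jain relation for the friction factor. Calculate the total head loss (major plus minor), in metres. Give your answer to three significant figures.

V = 4Q/(πD²) = 2.366 m/s; V²/2g = 0.2854 m
Re = 1.98×10^5, ε/D = 6.13×10^-5 → f = 0.01611 (Swamee-Jain)
Major: h_f = f(L/D)·V²/2g = 0.01611·18919·0.2854 = 86.98 m
Minor: ΣK = 1.37; h_m = ΣK·V²/2g = 0.3910 m
Total H_L = 86.98 + 0.3910 = 87.38 m

H_L ≈ 87.4 m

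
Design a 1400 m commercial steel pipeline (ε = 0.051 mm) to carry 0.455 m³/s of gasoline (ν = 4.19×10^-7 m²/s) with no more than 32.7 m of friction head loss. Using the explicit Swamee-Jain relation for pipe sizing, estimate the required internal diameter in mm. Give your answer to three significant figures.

Swamee-Jain (Type III): D = 0.66·[ε^1.25·(LQ²/(gh_f))^4.75 + ν·Q^9.4·(L/(gh_f))^5.2]^0.04
LQ²/(gh_f) = 0.9035; L/(gh_f) = 4.364
Term 1 = ε^1.25·(…)^4.75 = 2.66×10^-6; Term 2 = ν·Q^9.4·(…)^5.2 = 5.43×10^-7
D = 0.66·(2.66×10^-6 + 5.43×10^-7)^0.04 = 0.3979 m = 398 mm
Check: V = 3.66 m/s, Re = 3.47×10^6, f = 0.01306, h_f = 31.3 m ≈ 32.7 m ✓

D ≈ 398 mm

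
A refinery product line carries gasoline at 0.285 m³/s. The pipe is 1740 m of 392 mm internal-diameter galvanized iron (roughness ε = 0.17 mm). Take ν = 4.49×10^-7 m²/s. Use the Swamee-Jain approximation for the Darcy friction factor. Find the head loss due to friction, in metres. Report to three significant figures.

h_f ≈ 20.9 m

V = 4Q/(πD²) = 4·0.285/(π·0.392²) = 2.361 m/s
Re = VD/ν = 2.361·0.392/4.49×10^-7 = 2.06×10^6 → turbulent
ε/D = 0.17/392 = 4.34×10^-4
Swamee-Jain: f = 0.01653
h_f = f(L/D)V²/(2g) = 0.01653·(1740/0.392)·2.361²/(2·9.81) = 20.85 m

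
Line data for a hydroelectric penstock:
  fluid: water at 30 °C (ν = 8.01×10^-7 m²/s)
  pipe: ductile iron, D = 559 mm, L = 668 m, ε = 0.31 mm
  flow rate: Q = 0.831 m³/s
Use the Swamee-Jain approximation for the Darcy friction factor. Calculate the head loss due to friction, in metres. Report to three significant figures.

h_f ≈ 12.1 m

V = 4Q/(πD²) = 4·0.831/(π·0.559²) = 3.386 m/s
Re = VD/ν = 3.386·0.559/8.01×10^-7 = 2.36×10^6 → turbulent
ε/D = 0.31/559 = 5.55×10^-4
Swamee-Jain: f = 0.01736
h_f = f(L/D)V²/(2g) = 0.01736·(668/0.559)·3.386²/(2·9.81) = 12.12 m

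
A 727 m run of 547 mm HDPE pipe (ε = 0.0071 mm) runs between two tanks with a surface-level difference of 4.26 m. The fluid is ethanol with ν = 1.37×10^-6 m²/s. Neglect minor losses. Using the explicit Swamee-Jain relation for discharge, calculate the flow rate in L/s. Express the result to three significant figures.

Swamee-Jain (Type II): Q = -0.965·√(gD⁵h_f/L)·ln[ε/(3.7D) + √(3.17ν²L/(gD³h_f))]
√(gD⁵h_f/L) = √(9.81·0.547⁵·4.26/727) = 0.05306
ε/(3.7D) = 3.51×10^-6; √(3.17ν²L/(gD³h_f)) = 2.51×10^-5
Q = -0.965·0.05306·ln(2.866×10^-5) = 0.5356 m³/s
Check: V = 2.28 m/s, Re = 9.10×10^5, f = 0.01209, h_f = 4.25 m ≈ 4.26 m ✓

Q ≈ 536 L/s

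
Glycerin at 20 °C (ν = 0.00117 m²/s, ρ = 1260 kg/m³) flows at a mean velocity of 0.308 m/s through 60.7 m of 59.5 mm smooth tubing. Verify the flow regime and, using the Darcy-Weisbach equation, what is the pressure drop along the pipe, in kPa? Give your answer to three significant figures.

Re = VD/ν = 0.308·0.05950/0.00117 = 15.7 → laminar (Re < 2300)
f = 64/Re = 4.086
h_f = f(L/D)V²/(2g) = 4.086·(60.7/0.05950)·0.308²/(2·9.81) = 20.15 m
Δp = ρg·h_f = 1260·9.81·20.15 = 249.1 kPa

Δp ≈ 249 kPa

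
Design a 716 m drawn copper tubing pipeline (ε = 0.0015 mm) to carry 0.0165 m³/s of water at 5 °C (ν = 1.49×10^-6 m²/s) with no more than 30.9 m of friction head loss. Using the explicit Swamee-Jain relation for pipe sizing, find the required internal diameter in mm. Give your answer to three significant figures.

D ≈ 98.7 mm

Swamee-Jain (Type III): D = 0.66·[ε^1.25·(LQ²/(gh_f))^4.75 + ν·Q^9.4·(L/(gh_f))^5.2]^0.04
LQ²/(gh_f) = 6.431×10^-4; L/(gh_f) = 2.362
Term 1 = ε^1.25·(…)^4.75 = 3.63×10^-23; Term 2 = ν·Q^9.4·(…)^5.2 = 2.28×10^-21
D = 0.66·(3.63×10^-23 + 2.28×10^-21)^0.04 = 0.09866 m = 98.7 mm
Check: V = 2.16 m/s, Re = 1.43×10^5, f = 0.01672, h_f = 28.8 m ≈ 30.9 m ✓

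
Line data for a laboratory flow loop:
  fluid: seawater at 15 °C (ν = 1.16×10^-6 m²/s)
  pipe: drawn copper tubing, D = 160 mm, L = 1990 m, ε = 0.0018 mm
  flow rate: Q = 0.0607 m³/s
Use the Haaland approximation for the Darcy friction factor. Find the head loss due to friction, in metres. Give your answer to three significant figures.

V = 4Q/(πD²) = 4·0.0607/(π·0.160²) = 3.019 m/s
Re = VD/ν = 3.019·0.160/1.16×10^-6 = 4.16×10^5 → turbulent
ε/D = 0.0018/160 = 1.12×10^-5
Haaland: f = 0.01361
h_f = f(L/D)V²/(2g) = 0.01361·(1990/0.160)·3.019²/(2·9.81) = 78.66 m

h_f ≈ 78.7 m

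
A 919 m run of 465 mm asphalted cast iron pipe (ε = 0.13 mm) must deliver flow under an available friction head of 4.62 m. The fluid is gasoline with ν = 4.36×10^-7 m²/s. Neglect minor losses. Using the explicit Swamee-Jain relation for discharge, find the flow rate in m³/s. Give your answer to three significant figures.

Swamee-Jain (Type II): Q = -0.965·√(gD⁵h_f/L)·ln[ε/(3.7D) + √(3.17ν²L/(gD³h_f))]
√(gD⁵h_f/L) = √(9.81·0.465⁵·4.62/919) = 0.03274
ε/(3.7D) = 7.56×10^-5; √(3.17ν²L/(gD³h_f)) = 1.10×10^-5
Q = -0.965·0.03274·ln(8.658×10^-5) = 0.2956 m³/s
Check: V = 1.74 m/s, Re = 1.86×10^6, f = 0.01522, h_f = 4.65 m ≈ 4.62 m ✓

Q ≈ 0.296 m³/s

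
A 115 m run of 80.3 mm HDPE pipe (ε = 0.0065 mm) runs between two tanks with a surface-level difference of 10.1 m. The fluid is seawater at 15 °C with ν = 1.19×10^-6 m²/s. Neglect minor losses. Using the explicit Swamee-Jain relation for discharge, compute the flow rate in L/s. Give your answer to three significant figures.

Swamee-Jain (Type II): Q = -0.965·√(gD⁵h_f/L)·ln[ε/(3.7D) + √(3.17ν²L/(gD³h_f))]
√(gD⁵h_f/L) = √(9.81·0.0803⁵·10.1/115) = 0.001696
ε/(3.7D) = 2.19×10^-5; √(3.17ν²L/(gD³h_f)) = 1.00×10^-4
Q = -0.965·0.001696·ln(1.222×10^-4) = 0.01475 m³/s
Check: V = 2.91 m/s, Re = 1.96×10^5, f = 0.01628, h_f = 10.1 m ≈ 10.1 m ✓

Q ≈ 14.7 L/s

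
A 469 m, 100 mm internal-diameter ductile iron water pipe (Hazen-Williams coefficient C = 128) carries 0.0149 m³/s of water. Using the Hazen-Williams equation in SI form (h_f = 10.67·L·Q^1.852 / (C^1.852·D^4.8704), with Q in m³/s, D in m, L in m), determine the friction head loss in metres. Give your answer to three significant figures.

h_f ≈ 19.2 m

h_f = 10.67·469·0.0149^1.852 / (128^1.852·0.100^4.8704) = 19.23 m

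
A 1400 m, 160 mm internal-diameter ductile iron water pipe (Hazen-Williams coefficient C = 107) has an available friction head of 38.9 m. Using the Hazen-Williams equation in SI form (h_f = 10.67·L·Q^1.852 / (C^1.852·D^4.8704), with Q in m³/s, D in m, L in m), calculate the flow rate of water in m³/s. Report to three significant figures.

Rearranging: Q = [h_f·C^1.852·D^4.8704 / (10.67·L)]^(1/1.852)
Q = [38.9·107^1.852·0.160^4.8704 / (10.67·1400)]^0.540 = 0.03475 m³/s

Q ≈ 0.0347 m³/s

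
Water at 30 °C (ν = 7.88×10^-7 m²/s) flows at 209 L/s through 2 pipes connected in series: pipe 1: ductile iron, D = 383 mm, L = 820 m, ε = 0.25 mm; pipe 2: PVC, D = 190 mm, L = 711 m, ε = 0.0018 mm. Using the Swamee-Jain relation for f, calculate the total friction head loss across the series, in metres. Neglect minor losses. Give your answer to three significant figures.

H ≈ 119 m

Pipe 1: V = 1.814 m/s, Re = 8.82×10^5, ε/D = 6.53×10^-4, f = 0.01831, h_1 = f(L/D)V²/2g = 6.577 m
Pipe 2: V = 7.371 m/s, Re = 1.78×10^6, ε/D = 9.47×10^-6, f = 0.01089, h_2 = f(L/D)V²/2g = 112.9 m
Series → Q common, losses add: H = Σh = 119.5 m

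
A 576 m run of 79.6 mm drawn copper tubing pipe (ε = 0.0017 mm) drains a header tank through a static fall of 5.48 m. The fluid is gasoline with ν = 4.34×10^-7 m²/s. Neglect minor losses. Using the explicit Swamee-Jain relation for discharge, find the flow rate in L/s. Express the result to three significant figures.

Swamee-Jain (Type II): Q = -0.965·√(gD⁵h_f/L)·ln[ε/(3.7D) + √(3.17ν²L/(gD³h_f))]
√(gD⁵h_f/L) = √(9.81·0.0796⁵·5.48/576) = 5.461×10^-4
ε/(3.7D) = 5.77×10^-6; √(3.17ν²L/(gD³h_f)) = 1.13×10^-4
Q = -0.965·5.461×10^-4·ln(1.184×10^-4) = 0.004765 m³/s
Check: V = 0.958 m/s, Re = 1.76×10^5, f = 0.01611, h_f = 5.45 m ≈ 5.48 m ✓

Q ≈ 4.76 L/s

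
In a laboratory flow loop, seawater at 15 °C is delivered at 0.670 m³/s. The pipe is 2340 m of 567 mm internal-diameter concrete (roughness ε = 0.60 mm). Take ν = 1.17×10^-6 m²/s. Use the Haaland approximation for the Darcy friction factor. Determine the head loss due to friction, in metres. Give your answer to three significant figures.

h_f ≈ 29.8 m

V = 4Q/(πD²) = 4·0.670/(π·0.567²) = 2.653 m/s
Re = VD/ν = 2.653·0.567/1.17×10^-6 = 1.29×10^6 → turbulent
ε/D = 0.60/567 = 0.00106
Haaland: f = 0.02015
h_f = f(L/D)V²/(2g) = 0.02015·(2340/0.567)·2.653²/(2·9.81) = 29.84 m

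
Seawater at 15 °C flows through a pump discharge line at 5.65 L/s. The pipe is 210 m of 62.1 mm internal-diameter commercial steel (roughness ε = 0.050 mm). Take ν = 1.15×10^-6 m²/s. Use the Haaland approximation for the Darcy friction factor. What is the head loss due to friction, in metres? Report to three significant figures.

V = 4Q/(πD²) = 4·0.00565/(π·0.0621²) = 1.865 m/s
Re = VD/ν = 1.865·0.0621/1.15×10^-6 = 1.01×10^5 → turbulent
ε/D = 0.050/62.1 = 8.05×10^-4
Haaland: f = 0.02125
h_f = f(L/D)V²/(2g) = 0.02125·(210/0.0621)·1.865²/(2·9.81) = 12.75 m

h_f ≈ 12.7 m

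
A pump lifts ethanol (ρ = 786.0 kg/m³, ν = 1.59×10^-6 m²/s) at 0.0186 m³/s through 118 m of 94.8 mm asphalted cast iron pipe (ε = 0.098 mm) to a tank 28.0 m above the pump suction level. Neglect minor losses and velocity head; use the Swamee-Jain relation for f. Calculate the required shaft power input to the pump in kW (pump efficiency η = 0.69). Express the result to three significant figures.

V = 4Q/(πD²) = 2.635 m/s; Re = 1.57×10^5; ε/D = 0.00103; f = 0.02166
h_f = f(L/D)V²/2g = 9.540 m
Total head H = z + h_f = 28.0 + 9.540 = 37.54 m
P_hyd = ρgQH = 786.0·9.81·0.0186·37.54 = 5.384 kW
P_shaft = P_hyd/η = 5.384/0.69 = 7.803 kW

P_shaft ≈ 7.80 kW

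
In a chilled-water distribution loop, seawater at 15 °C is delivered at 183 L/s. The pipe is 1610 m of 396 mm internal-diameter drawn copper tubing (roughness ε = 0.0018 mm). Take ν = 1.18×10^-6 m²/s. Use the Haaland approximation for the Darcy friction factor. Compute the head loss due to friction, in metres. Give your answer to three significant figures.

V = 4Q/(πD²) = 4·0.183/(π·0.396²) = 1.486 m/s
Re = VD/ν = 1.486·0.396/1.18×10^-6 = 4.99×10^5 → turbulent
ε/D = 0.0018/396 = 4.55×10^-6
Haaland: f = 0.01312
h_f = f(L/D)V²/(2g) = 0.01312·(1610/0.396)·1.486²/(2·9.81) = 6.002 m

h_f ≈ 6.00 m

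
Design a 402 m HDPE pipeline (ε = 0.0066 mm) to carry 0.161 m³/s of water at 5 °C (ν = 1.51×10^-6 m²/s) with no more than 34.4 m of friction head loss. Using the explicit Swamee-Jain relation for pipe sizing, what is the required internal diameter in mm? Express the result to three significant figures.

Swamee-Jain (Type III): D = 0.66·[ε^1.25·(LQ²/(gh_f))^4.75 + ν·Q^9.4·(L/(gh_f))^5.2]^0.04
LQ²/(gh_f) = 0.03088; L/(gh_f) = 1.191
Term 1 = ε^1.25·(…)^4.75 = 2.24×10^-14; Term 2 = ν·Q^9.4·(…)^5.2 = 1.31×10^-13
D = 0.66·(2.24×10^-14 + 1.31×10^-13)^0.04 = 0.2028 m = 203 mm
Check: V = 4.99 m/s, Re = 6.69×10^5, f = 0.01303, h_f = 32.7 m ≈ 34.4 m ✓

D ≈ 203 mm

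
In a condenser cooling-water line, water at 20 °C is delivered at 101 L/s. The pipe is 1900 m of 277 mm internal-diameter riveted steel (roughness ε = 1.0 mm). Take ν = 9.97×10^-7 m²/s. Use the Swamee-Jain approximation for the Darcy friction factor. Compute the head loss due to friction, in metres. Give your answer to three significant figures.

h_f ≈ 27.4 m

V = 4Q/(πD²) = 4·0.101/(π·0.277²) = 1.676 m/s
Re = VD/ν = 1.676·0.277/9.97×10^-7 = 4.66×10^5 → turbulent
ε/D = 1.0/277 = 0.00361
Swamee-Jain: f = 0.02795
h_f = f(L/D)V²/(2g) = 0.02795·(1900/0.277)·1.676²/(2·9.81) = 27.44 m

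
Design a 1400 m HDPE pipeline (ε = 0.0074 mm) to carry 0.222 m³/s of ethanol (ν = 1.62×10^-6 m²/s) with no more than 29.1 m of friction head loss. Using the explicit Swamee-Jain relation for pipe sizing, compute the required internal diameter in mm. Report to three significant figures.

Swamee-Jain (Type III): D = 0.66·[ε^1.25·(LQ²/(gh_f))^4.75 + ν·Q^9.4·(L/(gh_f))^5.2]^0.04
LQ²/(gh_f) = 0.2417; L/(gh_f) = 4.904
Term 1 = ε^1.25·(…)^4.75 = 4.54×10^-10; Term 2 = ν·Q^9.4·(…)^5.2 = 4.53×10^-9
D = 0.66·(4.54×10^-10 + 4.53×10^-9)^0.04 = 0.3072 m = 307 mm
Check: V = 2.99 m/s, Re = 5.68×10^5, f = 0.01320, h_f = 27.5 m ≈ 29.1 m ✓

D ≈ 307 mm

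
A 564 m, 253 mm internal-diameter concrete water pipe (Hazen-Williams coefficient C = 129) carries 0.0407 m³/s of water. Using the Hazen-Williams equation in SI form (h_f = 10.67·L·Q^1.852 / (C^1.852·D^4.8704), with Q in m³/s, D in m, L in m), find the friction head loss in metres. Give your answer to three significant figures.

h_f = 10.67·564·0.0407^1.852 / (129^1.852·0.253^4.8704) = 1.595 m

h_f ≈ 1.59 m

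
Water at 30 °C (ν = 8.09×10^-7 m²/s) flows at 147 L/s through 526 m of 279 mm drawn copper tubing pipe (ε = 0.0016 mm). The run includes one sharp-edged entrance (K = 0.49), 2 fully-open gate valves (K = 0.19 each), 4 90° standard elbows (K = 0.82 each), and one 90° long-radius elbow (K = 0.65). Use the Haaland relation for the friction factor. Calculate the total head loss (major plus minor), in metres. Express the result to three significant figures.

H_L ≈ 8.11 m

V = 4Q/(πD²) = 2.404 m/s; V²/2g = 0.2947 m
Re = 8.29×10^5, ε/D = 5.73×10^-6 → f = 0.01205 (Haaland)
Major: h_f = f(L/D)·V²/2g = 0.01205·1885·0.2947 = 6.693 m
Minor: ΣK = 4.80; h_m = ΣK·V²/2g = 1.414 m
Total H_L = 6.693 + 1.414 = 8.107 m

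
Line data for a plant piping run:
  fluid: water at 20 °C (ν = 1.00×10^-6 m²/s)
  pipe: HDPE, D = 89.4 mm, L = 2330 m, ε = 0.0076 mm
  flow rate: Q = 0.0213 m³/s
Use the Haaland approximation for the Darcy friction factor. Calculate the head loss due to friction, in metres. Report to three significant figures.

V = 4Q/(πD²) = 4·0.0213/(π·0.0894²) = 3.393 m/s
Re = VD/ν = 3.393·0.0894/1.00×10^-6 = 3.03×10^5 → turbulent
ε/D = 0.0076/89.4 = 8.50×10^-5
Haaland: f = 0.01507
h_f = f(L/D)V²/(2g) = 0.01507·(2330/0.0894)·3.393²/(2·9.81) = 230.5 m

h_f ≈ 231 m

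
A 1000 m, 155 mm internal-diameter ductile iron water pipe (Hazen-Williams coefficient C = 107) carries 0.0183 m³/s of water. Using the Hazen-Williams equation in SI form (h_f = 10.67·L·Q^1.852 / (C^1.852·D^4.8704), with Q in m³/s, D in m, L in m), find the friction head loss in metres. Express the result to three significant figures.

h_f = 10.67·1000·0.0183^1.852 / (107^1.852·0.155^4.8704) = 9.890 m

h_f ≈ 9.89 m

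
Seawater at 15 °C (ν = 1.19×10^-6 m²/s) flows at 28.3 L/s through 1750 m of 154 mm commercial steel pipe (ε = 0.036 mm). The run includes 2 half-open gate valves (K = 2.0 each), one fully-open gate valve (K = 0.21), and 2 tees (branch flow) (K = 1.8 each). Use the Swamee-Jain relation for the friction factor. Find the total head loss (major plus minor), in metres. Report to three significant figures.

H_L ≈ 24.2 m

V = 4Q/(πD²) = 1.519 m/s; V²/2g = 0.1177 m
Re = 1.97×10^5, ε/D = 2.34×10^-4 → f = 0.01740 (Swamee-Jain)
Major: h_f = f(L/D)·V²/2g = 0.01740·11364·0.1177 = 23.26 m
Minor: ΣK = 7.81; h_m = ΣK·V²/2g = 0.9189 m
Total H_L = 23.26 + 0.9189 = 24.18 m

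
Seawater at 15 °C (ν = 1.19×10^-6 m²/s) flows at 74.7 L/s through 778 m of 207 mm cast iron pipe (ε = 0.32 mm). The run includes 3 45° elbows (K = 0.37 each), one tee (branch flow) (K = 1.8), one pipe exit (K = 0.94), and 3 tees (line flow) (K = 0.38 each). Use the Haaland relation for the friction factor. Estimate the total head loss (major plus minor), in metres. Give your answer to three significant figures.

H_L ≈ 22.4 m

V = 4Q/(πD²) = 2.220 m/s; V²/2g = 0.2511 m
Re = 3.86×10^5, ε/D = 0.00155 → f = 0.02244 (Haaland)
Major: h_f = f(L/D)·V²/2g = 0.02244·3758·0.2511 = 21.17 m
Minor: ΣK = 4.99; h_m = ΣK·V²/2g = 1.253 m
Total H_L = 21.17 + 1.253 = 22.43 m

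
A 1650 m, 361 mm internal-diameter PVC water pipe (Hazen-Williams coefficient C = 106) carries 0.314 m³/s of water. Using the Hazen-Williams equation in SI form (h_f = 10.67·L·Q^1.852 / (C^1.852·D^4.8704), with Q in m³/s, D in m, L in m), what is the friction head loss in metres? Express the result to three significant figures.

h_f ≈ 52.3 m

h_f = 10.67·1650·0.314^1.852 / (106^1.852·0.361^4.8704) = 52.27 m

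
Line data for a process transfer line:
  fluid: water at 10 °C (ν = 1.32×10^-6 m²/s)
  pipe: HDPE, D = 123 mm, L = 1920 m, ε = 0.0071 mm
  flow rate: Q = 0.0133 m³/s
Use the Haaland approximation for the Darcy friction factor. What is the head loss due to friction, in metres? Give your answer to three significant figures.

V = 4Q/(πD²) = 4·0.0133/(π·0.123²) = 1.119 m/s
Re = VD/ν = 1.119·0.123/1.32×10^-6 = 1.04×10^5 → turbulent
ε/D = 0.0071/123 = 5.77×10^-5
Haaland: f = 0.01792
h_f = f(L/D)V²/(2g) = 0.01792·(1920/0.123)·1.119²/(2·9.81) = 17.86 m

h_f ≈ 17.9 m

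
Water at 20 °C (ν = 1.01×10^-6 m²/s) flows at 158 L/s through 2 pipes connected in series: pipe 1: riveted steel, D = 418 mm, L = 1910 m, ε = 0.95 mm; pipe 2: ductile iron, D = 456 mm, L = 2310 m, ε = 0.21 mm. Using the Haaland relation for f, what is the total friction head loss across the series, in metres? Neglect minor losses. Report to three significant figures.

H ≈ 11.8 m

Pipe 1: V = 1.151 m/s, Re = 4.77×10^5, ε/D = 0.00227, f = 0.02460, h_1 = f(L/D)V²/2g = 7.593 m
Pipe 2: V = 0.9675 m/s, Re = 4.37×10^5, ε/D = 4.61×10^-4, f = 0.01744, h_2 = f(L/D)V²/2g = 4.214 m
Series → Q common, losses add: H = Σh = 11.81 m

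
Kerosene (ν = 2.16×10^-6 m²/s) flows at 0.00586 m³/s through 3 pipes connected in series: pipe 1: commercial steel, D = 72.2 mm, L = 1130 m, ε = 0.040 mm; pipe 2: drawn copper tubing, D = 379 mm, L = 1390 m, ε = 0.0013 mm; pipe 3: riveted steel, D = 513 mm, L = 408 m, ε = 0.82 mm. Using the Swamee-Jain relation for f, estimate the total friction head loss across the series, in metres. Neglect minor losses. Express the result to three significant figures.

H ≈ 37.6 m

Pipe 1: V = 1.431 m/s, Re = 4.78×10^4, ε/D = 5.54×10^-4, f = 0.02297, h_1 = f(L/D)V²/2g = 37.54 m
Pipe 2: V = 0.05194 m/s, Re = 9110, ε/D = 3.43×10^-6, f = 0.03178, h_2 = f(L/D)V²/2g = 0.01603 m
Pipe 3: V = 0.02835 m/s, Re = 6730, ε/D = 0.00160, f = 0.03688, h_3 = f(L/D)V²/2g = 0.001202 m
Series → Q common, losses add: H = Σh = 37.55 m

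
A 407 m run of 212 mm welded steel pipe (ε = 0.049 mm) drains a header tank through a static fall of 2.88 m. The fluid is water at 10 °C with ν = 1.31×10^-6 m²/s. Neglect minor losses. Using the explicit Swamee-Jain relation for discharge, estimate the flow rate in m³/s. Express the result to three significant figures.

Q ≈ 0.0462 m³/s

Swamee-Jain (Type II): Q = -0.965·√(gD⁵h_f/L)·ln[ε/(3.7D) + √(3.17ν²L/(gD³h_f))]
√(gD⁵h_f/L) = √(9.81·0.212⁵·2.88/407) = 0.005452
ε/(3.7D) = 6.25×10^-5; √(3.17ν²L/(gD³h_f)) = 9.07×10^-5
Q = -0.965·0.005452·ln(1.532×10^-4) = 0.04622 m³/s
Check: V = 1.31 m/s, Re = 2.12×10^5, f = 0.01722, h_f = 2.89 m ≈ 2.88 m ✓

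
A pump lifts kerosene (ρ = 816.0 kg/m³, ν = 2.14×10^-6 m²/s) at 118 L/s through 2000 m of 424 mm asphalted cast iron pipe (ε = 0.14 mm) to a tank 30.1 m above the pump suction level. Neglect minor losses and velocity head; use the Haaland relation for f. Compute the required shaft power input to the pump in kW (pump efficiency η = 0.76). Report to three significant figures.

V = 4Q/(πD²) = 0.8357 m/s; Re = 1.66×10^5; ε/D = 3.30×10^-4; f = 0.01807
h_f = f(L/D)V²/2g = 3.034 m
Total head H = z + h_f = 30.1 + 3.034 = 33.13 m
P_hyd = ρgQH = 816.0·9.81·0.118·33.13 = 31.30 kW
P_shaft = P_hyd/η = 31.30/0.76 = 41.18 kW

P_shaft ≈ 41.2 kW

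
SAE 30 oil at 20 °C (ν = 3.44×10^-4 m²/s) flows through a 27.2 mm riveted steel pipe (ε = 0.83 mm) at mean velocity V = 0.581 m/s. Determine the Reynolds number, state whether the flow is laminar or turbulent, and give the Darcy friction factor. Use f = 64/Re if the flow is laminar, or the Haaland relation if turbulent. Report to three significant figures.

Re = VD/ν = 0.5810·0.0272/3.44×10^-4 = 45.9
Re < 2300 → laminar → f = 64/Re = 1.393

Re ≈ 45.9; laminar; f = 64/Re ≈ 1.39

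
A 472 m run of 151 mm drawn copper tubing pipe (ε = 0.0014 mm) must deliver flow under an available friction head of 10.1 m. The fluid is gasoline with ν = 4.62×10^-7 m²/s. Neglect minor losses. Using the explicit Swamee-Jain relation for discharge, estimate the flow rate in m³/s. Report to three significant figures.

Swamee-Jain (Type II): Q = -0.965·√(gD⁵h_f/L)·ln[ε/(3.7D) + √(3.17ν²L/(gD³h_f))]
√(gD⁵h_f/L) = √(9.81·0.151⁵·10.1/472) = 0.004059
ε/(3.7D) = 2.51×10^-6; √(3.17ν²L/(gD³h_f)) = 3.06×10^-5
Q = -0.965·0.004059·ln(3.310×10^-5) = 0.04041 m³/s
Check: V = 2.26 m/s, Re = 7.38×10^5, f = 0.01242, h_f = 10.1 m ≈ 10.1 m ✓

Q ≈ 0.0404 m³/s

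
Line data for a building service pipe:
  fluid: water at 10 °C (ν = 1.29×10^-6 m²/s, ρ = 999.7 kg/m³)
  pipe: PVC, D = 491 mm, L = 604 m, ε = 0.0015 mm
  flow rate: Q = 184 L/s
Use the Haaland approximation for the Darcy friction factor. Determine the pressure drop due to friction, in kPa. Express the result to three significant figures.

V = 4Q/(πD²) = 4·0.184/(π·0.491²) = 0.9718 m/s
Re = VD/ν = 0.9718·0.491/1.29×10^-6 = 3.70×10^5 → turbulent
ε/D = 0.0015/491 = 3.05×10^-6
Haaland: f = 0.01382
h_f = f(L/D)V²/(2g) = 0.01382·(604/0.491)·0.9718²/(2·9.81) = 0.8185 m
Δp = ρg·h_f = 999.7·9.81·0.8185 = 8.027 kPa

Δp ≈ 8.03 kPa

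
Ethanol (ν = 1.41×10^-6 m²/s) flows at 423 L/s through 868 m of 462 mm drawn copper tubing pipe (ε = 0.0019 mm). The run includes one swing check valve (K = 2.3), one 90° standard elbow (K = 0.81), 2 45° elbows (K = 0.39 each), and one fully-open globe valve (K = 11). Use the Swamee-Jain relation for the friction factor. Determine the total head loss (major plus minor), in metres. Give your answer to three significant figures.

H_L ≈ 12.2 m

V = 4Q/(πD²) = 2.523 m/s; V²/2g = 0.3245 m
Re = 8.27×10^5, ε/D = 4.11×10^-6 → f = 0.01208 (Swamee-Jain)
Major: h_f = f(L/D)·V²/2g = 0.01208·1879·0.3245 = 7.365 m
Minor: ΣK = 14.9; h_m = ΣK·V²/2g = 4.832 m
Total H_L = 7.365 + 4.832 = 12.20 m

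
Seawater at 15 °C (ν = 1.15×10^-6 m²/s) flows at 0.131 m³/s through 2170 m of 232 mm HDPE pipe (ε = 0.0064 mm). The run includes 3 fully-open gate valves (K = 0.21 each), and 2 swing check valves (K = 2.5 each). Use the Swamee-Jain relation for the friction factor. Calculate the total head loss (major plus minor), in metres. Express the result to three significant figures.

V = 4Q/(πD²) = 3.099 m/s; V²/2g = 0.4895 m
Re = 6.25×10^5, ε/D = 2.76×10^-5 → f = 0.01307 (Swamee-Jain)
Major: h_f = f(L/D)·V²/2g = 0.01307·9353·0.4895 = 59.84 m
Minor: ΣK = 5.63; h_m = ΣK·V²/2g = 2.756 m
Total H_L = 59.84 + 2.756 = 62.60 m

H_L ≈ 62.6 m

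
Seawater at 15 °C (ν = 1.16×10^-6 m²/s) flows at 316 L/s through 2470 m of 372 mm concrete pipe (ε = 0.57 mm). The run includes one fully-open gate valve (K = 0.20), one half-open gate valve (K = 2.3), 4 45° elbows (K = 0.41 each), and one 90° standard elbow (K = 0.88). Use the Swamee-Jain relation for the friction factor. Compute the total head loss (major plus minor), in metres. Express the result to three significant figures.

V = 4Q/(πD²) = 2.907 m/s; V²/2g = 0.4308 m
Re = 9.32×10^5, ε/D = 0.00153 → f = 0.02217 (Swamee-Jain)
Major: h_f = f(L/D)·V²/2g = 0.02217·6640·0.4308 = 63.42 m
Minor: ΣK = 5.02; h_m = ΣK·V²/2g = 2.163 m
Total H_L = 63.42 + 2.163 = 65.58 m

H_L ≈ 65.6 m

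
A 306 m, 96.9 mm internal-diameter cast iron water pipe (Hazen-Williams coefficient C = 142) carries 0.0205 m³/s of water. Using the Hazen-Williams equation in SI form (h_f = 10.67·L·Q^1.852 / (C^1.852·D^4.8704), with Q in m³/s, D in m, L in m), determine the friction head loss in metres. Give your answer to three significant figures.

h_f = 10.67·306·0.0205^1.852 / (142^1.852·0.0969^4.8704) = 21.79 m

h_f ≈ 21.8 m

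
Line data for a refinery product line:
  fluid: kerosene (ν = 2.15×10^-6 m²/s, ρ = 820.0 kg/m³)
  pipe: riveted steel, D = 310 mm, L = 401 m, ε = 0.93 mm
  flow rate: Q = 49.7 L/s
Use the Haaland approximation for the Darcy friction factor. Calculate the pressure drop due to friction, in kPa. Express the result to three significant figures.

Δp ≈ 6.31 kPa

V = 4Q/(πD²) = 4·0.0497/(π·0.310²) = 0.6585 m/s
Re = VD/ν = 0.6585·0.310/2.15×10^-6 = 9.49×10^4 → turbulent
ε/D = 0.93/310 = 0.00300
Haaland: f = 0.02745
h_f = f(L/D)V²/(2g) = 0.02745·(401/0.310)·0.6585²/(2·9.81) = 0.7846 m
Δp = ρg·h_f = 820.0·9.81·0.7846 = 6.312 kPa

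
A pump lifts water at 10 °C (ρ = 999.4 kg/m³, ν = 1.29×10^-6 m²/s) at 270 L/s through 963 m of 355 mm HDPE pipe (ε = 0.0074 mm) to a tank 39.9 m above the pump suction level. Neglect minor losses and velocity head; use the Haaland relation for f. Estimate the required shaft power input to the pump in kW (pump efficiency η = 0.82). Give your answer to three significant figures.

V = 4Q/(πD²) = 2.728 m/s; Re = 7.51×10^5; ε/D = 2.08×10^-5; f = 0.01249
h_f = f(L/D)V²/2g = 12.85 m
Total head H = z + h_f = 39.9 + 12.85 = 52.75 m
P_hyd = ρgQH = 999.4·9.81·0.270·52.75 = 139.6 kW
P_shaft = P_hyd/η = 139.6/0.82 = 170.3 kW

P_shaft ≈ 170 kW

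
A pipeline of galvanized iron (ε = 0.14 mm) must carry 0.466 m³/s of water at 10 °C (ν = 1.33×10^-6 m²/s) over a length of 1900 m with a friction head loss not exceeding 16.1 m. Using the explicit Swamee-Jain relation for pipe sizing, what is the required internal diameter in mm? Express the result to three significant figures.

Swamee-Jain (Type III): D = 0.66·[ε^1.25·(LQ²/(gh_f))^4.75 + ν·Q^9.4·(L/(gh_f))^5.2]^0.04
LQ²/(gh_f) = 2.612; L/(gh_f) = 12.03
Term 1 = ε^1.25·(…)^4.75 = 0.00146; Term 2 = ν·Q^9.4·(…)^5.2 = 4.21×10^-4
D = 0.66·(0.00146 + 4.21×10^-4)^0.04 = 0.5134 m = 513 mm
Check: V = 2.25 m/s, Re = 8.69×10^5, f = 0.01561, h_f = 14.9 m ≈ 16.1 m ✓

D ≈ 513 mm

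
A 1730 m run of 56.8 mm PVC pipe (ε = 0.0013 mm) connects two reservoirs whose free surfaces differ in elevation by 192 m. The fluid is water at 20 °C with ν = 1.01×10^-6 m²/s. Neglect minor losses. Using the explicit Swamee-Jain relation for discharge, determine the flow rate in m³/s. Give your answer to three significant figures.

Q ≈ 0.00691 m³/s

Swamee-Jain (Type II): Q = -0.965·√(gD⁵h_f/L)·ln[ε/(3.7D) + √(3.17ν²L/(gD³h_f))]
√(gD⁵h_f/L) = √(9.81·0.0568⁵·192/1730) = 8.023×10^-4
ε/(3.7D) = 6.19×10^-6; √(3.17ν²L/(gD³h_f)) = 1.27×10^-4
Q = -0.965·8.023×10^-4·ln(1.335×10^-4) = 0.006907 m³/s
Check: V = 2.73 m/s, Re = 1.53×10^5, f = 0.01655, h_f = 191 m ≈ 192 m ✓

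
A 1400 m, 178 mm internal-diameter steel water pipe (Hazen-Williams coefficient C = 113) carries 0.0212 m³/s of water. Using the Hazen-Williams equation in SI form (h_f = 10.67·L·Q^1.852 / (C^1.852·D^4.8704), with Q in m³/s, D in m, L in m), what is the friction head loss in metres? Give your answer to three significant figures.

h_f = 10.67·1400·0.0212^1.852 / (113^1.852·0.178^4.8704) = 8.378 m

h_f ≈ 8.38 m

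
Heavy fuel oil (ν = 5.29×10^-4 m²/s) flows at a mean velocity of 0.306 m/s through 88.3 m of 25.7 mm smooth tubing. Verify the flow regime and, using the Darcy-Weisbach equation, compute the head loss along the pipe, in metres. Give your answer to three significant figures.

h_f ≈ 70.6 m

Re = VD/ν = 0.306·0.02570/5.29×10^-4 = 14.9 → laminar (Re < 2300)
f = 64/Re = 4.305
h_f = f(L/D)V²/(2g) = 4.305·(88.3/0.02570)·0.306²/(2·9.81) = 70.59 m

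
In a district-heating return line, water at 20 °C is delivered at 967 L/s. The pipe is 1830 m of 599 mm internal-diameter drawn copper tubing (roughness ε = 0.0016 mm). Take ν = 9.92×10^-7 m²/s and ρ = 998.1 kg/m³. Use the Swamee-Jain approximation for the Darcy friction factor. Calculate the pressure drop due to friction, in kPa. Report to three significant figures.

V = 4Q/(πD²) = 4·0.967/(π·0.599²) = 3.431 m/s
Re = VD/ν = 3.431·0.599/9.92×10^-7 = 2.07×10^6 → turbulent
ε/D = 0.0016/599 = 2.67×10^-6
Swamee-Jain: f = 0.01041
h_f = f(L/D)V²/(2g) = 0.01041·(1830/0.599)·3.431²/(2·9.81) = 19.09 m
Δp = ρg·h_f = 998.1·9.81·19.09 = 186.9 kPa

Δp ≈ 187 kPa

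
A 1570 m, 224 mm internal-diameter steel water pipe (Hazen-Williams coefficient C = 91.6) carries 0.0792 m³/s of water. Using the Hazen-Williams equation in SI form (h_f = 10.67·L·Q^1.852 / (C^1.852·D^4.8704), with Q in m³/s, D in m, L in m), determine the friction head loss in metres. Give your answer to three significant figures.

h_f ≈ 52.0 m

h_f = 10.67·1570·0.0792^1.852 / (91.6^1.852·0.224^4.8704) = 51.95 m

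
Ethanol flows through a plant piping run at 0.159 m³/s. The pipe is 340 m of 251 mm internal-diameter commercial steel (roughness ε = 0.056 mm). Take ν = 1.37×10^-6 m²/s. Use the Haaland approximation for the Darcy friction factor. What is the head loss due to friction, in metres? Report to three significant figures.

V = 4Q/(πD²) = 4·0.159/(π·0.251²) = 3.213 m/s
Re = VD/ν = 3.213·0.251/1.37×10^-6 = 5.89×10^5 → turbulent
ε/D = 0.056/251 = 2.23×10^-4
Haaland: f = 0.01532
h_f = f(L/D)V²/(2g) = 0.01532·(340/0.251)·3.213²/(2·9.81) = 10.92 m

h_f ≈ 10.9 m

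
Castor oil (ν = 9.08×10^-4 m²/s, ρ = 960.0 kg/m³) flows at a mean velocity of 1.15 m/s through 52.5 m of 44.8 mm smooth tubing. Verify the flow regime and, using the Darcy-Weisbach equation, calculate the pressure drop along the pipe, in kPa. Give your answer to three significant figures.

Re = VD/ν = 1.15·0.04480/9.08×10^-4 = 56.7 → laminar (Re < 2300)
f = 64/Re = 1.128
h_f = f(L/D)V²/(2g) = 1.128·(52.5/0.04480)·1.15²/(2·9.81) = 89.10 m
Δp = ρg·h_f = 960.0·9.81·89.10 = 839.1 kPa

Δp ≈ 839 kPa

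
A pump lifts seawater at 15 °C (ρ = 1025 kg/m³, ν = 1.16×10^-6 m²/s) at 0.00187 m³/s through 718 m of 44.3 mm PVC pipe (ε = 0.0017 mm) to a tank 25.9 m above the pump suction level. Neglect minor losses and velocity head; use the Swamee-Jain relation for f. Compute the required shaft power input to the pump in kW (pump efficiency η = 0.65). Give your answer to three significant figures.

V = 4Q/(πD²) = 1.213 m/s; Re = 4.63×10^4; ε/D = 3.84×10^-5; f = 0.02127
h_f = f(L/D)V²/2g = 25.87 m
Total head H = z + h_f = 25.9 + 25.87 = 51.77 m
P_hyd = ρgQH = 1025·9.81·0.00187·51.77 = 0.9734 kW
P_shaft = P_hyd/η = 0.9734/0.65 = 1.498 kW

P_shaft ≈ 1.50 kW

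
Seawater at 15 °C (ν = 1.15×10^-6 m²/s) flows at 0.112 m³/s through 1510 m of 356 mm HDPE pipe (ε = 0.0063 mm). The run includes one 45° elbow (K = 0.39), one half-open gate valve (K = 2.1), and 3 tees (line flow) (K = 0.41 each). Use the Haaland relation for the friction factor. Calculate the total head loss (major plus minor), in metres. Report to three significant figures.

H_L ≈ 4.10 m

V = 4Q/(πD²) = 1.125 m/s; V²/2g = 0.06453 m
Re = 3.48×10^5, ε/D = 1.77×10^-5 → f = 0.01411 (Haaland)
Major: h_f = f(L/D)·V²/2g = 0.01411·4242·0.06453 = 3.862 m
Minor: ΣK = 3.72; h_m = ΣK·V²/2g = 0.2400 m
Total H_L = 3.862 + 0.2400 = 4.102 m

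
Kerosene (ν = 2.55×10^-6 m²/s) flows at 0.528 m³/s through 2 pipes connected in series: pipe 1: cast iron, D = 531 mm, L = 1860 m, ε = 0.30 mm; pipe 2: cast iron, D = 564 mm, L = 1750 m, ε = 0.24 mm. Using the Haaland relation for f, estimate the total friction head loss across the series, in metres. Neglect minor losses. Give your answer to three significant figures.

Pipe 1: V = 2.384 m/s, Re = 4.96×10^5, ε/D = 5.65×10^-4, f = 0.01798, h_1 = f(L/D)V²/2g = 18.25 m
Pipe 2: V = 2.113 m/s, Re = 4.67×10^5, ε/D = 4.26×10^-4, f = 0.01714, h_2 = f(L/D)V²/2g = 12.11 m
Series → Q common, losses add: H = Σh = 30.36 m

H ≈ 30.4 m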